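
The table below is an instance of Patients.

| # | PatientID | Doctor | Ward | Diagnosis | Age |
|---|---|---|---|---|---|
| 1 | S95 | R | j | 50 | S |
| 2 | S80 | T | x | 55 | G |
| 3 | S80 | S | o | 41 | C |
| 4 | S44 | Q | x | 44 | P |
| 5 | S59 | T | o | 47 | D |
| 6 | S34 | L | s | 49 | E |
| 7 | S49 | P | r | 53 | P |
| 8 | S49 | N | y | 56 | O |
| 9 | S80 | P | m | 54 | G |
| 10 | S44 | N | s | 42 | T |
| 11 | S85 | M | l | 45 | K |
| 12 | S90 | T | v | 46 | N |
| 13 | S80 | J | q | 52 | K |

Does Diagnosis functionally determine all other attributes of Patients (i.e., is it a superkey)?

Yes

All 13 rows have distinct Diagnosis values, so Diagnosis → (all attributes) holds and Diagnosis is a superkey.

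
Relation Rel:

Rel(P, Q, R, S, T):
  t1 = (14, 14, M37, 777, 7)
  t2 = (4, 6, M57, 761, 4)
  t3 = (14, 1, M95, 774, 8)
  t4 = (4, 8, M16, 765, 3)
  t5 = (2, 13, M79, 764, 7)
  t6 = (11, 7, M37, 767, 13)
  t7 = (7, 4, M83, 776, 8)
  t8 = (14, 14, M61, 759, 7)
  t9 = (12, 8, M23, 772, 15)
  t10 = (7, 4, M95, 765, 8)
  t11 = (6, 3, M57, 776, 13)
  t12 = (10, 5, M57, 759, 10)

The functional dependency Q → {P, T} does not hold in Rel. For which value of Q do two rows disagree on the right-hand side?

Q=14: rows 1, 8 → {P,T} = (14, 7), (14, 7) ✓
Q=6: row 2 → {P,T} = (4, 4) ✓
Q=1: row 3 → {P,T} = (14, 8) ✓
Q=8: rows 4, 9 → {P,T} takes values {(4, 3), (12, 15)} — violation
Q=13: row 5 → {P,T} = (2, 7) ✓
Q=7: row 6 → {P,T} = (11, 13) ✓
Q=4: rows 7, 10 → {P,T} = (7, 8), (7, 8) ✓
Q=3: row 11 → {P,T} = (6, 13) ✓
Q=5: row 12 → {P,T} = (10, 10) ✓
The only Q value with inconsistent RHS is Q=8.

8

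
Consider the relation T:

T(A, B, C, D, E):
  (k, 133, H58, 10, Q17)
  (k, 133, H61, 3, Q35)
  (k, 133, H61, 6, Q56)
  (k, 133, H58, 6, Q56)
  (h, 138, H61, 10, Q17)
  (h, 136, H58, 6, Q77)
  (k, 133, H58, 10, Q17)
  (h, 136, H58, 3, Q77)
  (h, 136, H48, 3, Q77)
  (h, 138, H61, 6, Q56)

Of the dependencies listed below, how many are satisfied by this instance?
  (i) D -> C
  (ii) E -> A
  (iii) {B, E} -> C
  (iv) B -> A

1

(i) D -> C: D=10: 3 rows → C takes values {H58, H61} — violation; D=3: 3 rows → C takes values {H61, H58, H48} — violation; D=6: 4 rows → C takes values {H61, H58} — violation — fails.
(ii) E -> A: E=Q17: 3 rows → A takes values {k, h} — violation; E=Q56: 3 rows → A takes values {k, h} — violation — fails.
(iii) {B, E} -> C: (B=133, E=Q56): 2 rows → C takes values {H61, H58} — violation; (B=136, E=Q77): 3 rows → C takes values {H58, H48} — violation — fails.
(iv) B -> A: every LHS value maps to a single RHS value — holds.
1 of the 4 dependencies holds.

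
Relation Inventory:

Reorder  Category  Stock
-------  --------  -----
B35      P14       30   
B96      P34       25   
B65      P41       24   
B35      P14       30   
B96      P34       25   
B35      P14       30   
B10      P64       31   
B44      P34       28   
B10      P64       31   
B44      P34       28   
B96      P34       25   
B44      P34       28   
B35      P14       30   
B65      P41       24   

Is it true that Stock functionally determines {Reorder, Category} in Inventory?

Yes

Stock=30: 4 rows → {Reorder,Category} = (B35, P14), (B35, P14), (B35, P14), (B35, P14) ✓
Stock=25: 3 rows → {Reorder,Category} = (B96, P34), (B96, P34), (B96, P34) ✓
Stock=24: 2 rows → {Reorder,Category} = (B65, P41), (B65, P41) ✓
Stock=31: 2 rows → {Reorder,Category} = (B10, P64), (B10, P64) ✓
Stock=28: 3 rows → {Reorder,Category} = (B44, P34), (B44, P34), (B44, P34) ✓
Every Stock value is associated with a single {Reorder, Category} value, so Stock -> {Reorder, Category} holds.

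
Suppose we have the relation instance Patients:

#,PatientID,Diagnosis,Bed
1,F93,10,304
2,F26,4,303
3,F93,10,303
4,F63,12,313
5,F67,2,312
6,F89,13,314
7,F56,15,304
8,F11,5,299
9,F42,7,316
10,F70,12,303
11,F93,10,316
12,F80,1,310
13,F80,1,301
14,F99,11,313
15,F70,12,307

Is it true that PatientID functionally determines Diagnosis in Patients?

PatientID=F93: rows 1, 3, 11 → Diagnosis = 10, 10, 10 ✓
PatientID=F26: row 2 → Diagnosis = 4 ✓
PatientID=F63: row 4 → Diagnosis = 12 ✓
PatientID=F67: row 5 → Diagnosis = 2 ✓
PatientID=F89: row 6 → Diagnosis = 13 ✓
PatientID=F56: row 7 → Diagnosis = 15 ✓
PatientID=F11: row 8 → Diagnosis = 5 ✓
PatientID=F42: row 9 → Diagnosis = 7 ✓
PatientID=F70: rows 10, 15 → Diagnosis = 12, 12 ✓
PatientID=F80: rows 12, 13 → Diagnosis = 1, 1 ✓
PatientID=F99: row 14 → Diagnosis = 11 ✓
Every PatientID value is associated with a single Diagnosis value, so PatientID → Diagnosis holds.

Yes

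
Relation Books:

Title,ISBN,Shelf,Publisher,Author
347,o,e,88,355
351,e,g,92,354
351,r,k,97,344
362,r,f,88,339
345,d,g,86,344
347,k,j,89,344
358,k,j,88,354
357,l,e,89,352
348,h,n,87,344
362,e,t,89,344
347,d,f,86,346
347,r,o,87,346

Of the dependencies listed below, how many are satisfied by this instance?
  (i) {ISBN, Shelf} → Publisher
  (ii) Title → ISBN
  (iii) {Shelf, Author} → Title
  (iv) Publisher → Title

(i) {ISBN, Shelf} → Publisher: (ISBN=k, Shelf=j): 2 rows → Publisher takes values {89, 88} — violation — fails.
(ii) Title → ISBN: Title=347: 4 rows → ISBN takes values {o, k, d, r} — violation; Title=351: 2 rows → ISBN takes values {e, r} — violation; Title=362: 2 rows → ISBN takes values {r, e} — violation — fails.
(iii) {Shelf, Author} → Title: every LHS value maps to a single RHS value — holds.
(iv) Publisher → Title: Publisher=88: 3 rows → Title takes values {347, 362, 358} — violation; Publisher=86: 2 rows → Title takes values {345, 347} — violation; Publisher=89: 3 rows → Title takes values {347, 357, 362} — violation; Publisher=87: 2 rows → Title takes values {348, 347} — violation — fails.
1 of the 4 dependencies holds.

1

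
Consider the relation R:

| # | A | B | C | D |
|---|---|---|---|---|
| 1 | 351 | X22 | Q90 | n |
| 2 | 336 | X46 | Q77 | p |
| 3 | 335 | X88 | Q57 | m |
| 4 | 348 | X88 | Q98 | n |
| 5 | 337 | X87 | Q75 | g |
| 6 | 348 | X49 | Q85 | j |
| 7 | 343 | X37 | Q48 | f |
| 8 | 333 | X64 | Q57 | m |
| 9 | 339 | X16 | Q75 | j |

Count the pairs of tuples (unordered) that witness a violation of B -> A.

B=X88: violating pairs (3,4) — 1 pair.

1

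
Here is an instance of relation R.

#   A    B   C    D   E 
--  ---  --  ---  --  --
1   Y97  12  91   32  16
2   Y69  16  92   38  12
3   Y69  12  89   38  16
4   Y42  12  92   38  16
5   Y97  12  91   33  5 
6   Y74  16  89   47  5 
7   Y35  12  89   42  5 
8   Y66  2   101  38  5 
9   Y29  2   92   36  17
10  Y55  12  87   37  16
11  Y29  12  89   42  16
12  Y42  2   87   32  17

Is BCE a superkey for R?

No

Rows 3 and 11 have the same BCE value (B=12, C=89, E=16) but are distinct tuples, so BCE does not determine every attribute — not a superkey.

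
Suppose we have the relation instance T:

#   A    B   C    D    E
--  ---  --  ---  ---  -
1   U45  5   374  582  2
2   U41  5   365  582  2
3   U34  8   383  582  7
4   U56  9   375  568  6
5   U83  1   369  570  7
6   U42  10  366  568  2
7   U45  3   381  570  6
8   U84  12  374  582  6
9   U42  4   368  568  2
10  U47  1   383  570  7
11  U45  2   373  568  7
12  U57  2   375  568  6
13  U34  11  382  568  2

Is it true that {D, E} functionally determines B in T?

(D=582, E=2): rows 1, 2 → B = 5, 5 ✓
(D=582, E=7): row 3 → B = 8 ✓
(D=568, E=6): rows 4, 12 → B takes values {9, 2} — violation
(D=570, E=7): rows 5, 10 → B = 1, 1 ✓
(D=568, E=2): rows 6, 9, 13 → B takes values {10, 4, 11} — violation
(D=570, E=6): row 7 → B = 3 ✓
(D=582, E=6): row 8 → B = 12 ✓
(D=568, E=7): row 11 → B = 2 ✓
Two rows agree on {D, E} but differ on B, so {D, E} -> B does not hold.

No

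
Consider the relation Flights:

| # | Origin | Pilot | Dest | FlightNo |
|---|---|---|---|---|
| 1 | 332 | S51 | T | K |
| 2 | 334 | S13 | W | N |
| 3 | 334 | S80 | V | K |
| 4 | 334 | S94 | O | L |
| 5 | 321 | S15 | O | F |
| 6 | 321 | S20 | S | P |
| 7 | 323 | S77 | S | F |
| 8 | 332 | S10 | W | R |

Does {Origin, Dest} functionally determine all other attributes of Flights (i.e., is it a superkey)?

All 8 rows have distinct {Origin, Dest} values, so {Origin, Dest} → (all attributes) holds and {Origin, Dest} is a superkey.

Yes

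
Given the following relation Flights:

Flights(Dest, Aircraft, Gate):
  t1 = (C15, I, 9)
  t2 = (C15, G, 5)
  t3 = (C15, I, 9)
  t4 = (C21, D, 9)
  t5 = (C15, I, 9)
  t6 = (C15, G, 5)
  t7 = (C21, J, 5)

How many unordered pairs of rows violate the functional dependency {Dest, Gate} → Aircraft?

(Dest=C15, Gate=9): all 3 rows agree on Aircraft — 0 pairs.
(Dest=C15, Gate=5): all 2 rows agree on Aircraft — 0 pairs.

0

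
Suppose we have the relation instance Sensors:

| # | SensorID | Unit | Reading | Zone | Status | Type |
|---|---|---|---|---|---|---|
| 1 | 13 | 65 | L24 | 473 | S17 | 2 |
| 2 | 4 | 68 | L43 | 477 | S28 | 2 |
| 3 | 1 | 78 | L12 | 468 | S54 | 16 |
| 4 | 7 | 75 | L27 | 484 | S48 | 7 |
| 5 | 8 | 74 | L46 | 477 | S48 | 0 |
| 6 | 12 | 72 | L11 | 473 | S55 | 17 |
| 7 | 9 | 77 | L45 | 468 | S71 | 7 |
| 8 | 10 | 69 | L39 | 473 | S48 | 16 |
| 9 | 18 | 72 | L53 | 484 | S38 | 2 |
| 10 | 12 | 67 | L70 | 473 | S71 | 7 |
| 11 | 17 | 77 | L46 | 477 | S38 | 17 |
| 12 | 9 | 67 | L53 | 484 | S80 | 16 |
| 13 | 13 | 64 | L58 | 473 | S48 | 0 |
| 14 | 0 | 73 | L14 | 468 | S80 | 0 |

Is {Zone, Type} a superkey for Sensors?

All 14 rows have distinct {Zone, Type} values, so {Zone, Type} → (all attributes) holds and {Zone, Type} is a superkey.

Yes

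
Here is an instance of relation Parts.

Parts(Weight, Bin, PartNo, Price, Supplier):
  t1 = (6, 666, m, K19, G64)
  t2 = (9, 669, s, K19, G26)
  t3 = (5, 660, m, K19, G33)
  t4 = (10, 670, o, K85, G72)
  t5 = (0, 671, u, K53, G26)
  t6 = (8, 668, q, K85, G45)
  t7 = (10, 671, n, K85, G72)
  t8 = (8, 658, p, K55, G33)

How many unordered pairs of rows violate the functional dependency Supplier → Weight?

2

Supplier=G26: violating pairs (2,5) — 1 pair.
Supplier=G33: violating pairs (3,8) — 1 pair.
Supplier=G72: all 2 rows agree on Weight — 0 pairs.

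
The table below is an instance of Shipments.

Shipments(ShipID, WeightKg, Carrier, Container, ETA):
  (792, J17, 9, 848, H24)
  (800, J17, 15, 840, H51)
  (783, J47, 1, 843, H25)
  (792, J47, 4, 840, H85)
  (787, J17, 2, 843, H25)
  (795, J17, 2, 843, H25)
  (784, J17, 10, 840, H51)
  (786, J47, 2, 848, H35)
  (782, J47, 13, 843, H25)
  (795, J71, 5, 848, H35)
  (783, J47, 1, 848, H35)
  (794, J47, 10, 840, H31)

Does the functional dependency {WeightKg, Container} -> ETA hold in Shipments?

(WeightKg=J17, Container=848): 1 row → ETA = H24 ✓
(WeightKg=J17, Container=840): 2 rows → ETA = H51, H51 ✓
(WeightKg=J47, Container=843): 2 rows → ETA = H25, H25 ✓
(WeightKg=J47, Container=840): 2 rows → ETA takes values {H85, H31} — violation
(WeightKg=J17, Container=843): 2 rows → ETA = H25, H25 ✓
(WeightKg=J47, Container=848): 2 rows → ETA = H35, H35 ✓
(WeightKg=J71, Container=848): 1 row → ETA = H35 ✓
Two rows agree on {WeightKg, Container} but differ on ETA, so {WeightKg, Container} -> ETA does not hold.

No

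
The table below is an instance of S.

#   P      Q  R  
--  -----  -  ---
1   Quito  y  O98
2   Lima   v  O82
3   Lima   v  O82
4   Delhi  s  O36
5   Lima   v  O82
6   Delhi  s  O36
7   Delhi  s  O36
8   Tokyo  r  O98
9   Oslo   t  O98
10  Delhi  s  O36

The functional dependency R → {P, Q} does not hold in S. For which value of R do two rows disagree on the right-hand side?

O98

R=O98: rows 1, 8, 9 → {P,Q} takes values {(Quito, y), (Tokyo, r), (Oslo, t)} — violation
R=O82: rows 2, 3, 5 → {P,Q} = (Lima, v), (Lima, v), (Lima, v) ✓
R=O36: rows 4, 6, 7, 10 → {P,Q} = (Delhi, s), (Delhi, s), (Delhi, s), (Delhi, s) ✓
The only R value with inconsistent RHS is R=O98.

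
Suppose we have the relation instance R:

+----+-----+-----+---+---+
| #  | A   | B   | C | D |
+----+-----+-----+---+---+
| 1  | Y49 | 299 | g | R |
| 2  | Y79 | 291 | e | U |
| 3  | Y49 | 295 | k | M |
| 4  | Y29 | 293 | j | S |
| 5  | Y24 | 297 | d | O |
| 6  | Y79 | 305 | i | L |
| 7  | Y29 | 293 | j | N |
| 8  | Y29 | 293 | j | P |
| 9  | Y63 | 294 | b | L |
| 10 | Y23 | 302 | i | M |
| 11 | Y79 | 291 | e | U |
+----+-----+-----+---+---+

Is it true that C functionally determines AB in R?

No

C=g: row 1 → {A,B} = (Y49, 299) ✓
C=e: rows 2, 11 → {A,B} = (Y79, 291), (Y79, 291) ✓
C=k: row 3 → {A,B} = (Y49, 295) ✓
C=j: rows 4, 7, 8 → {A,B} = (Y29, 293), (Y29, 293), (Y29, 293) ✓
C=d: row 5 → {A,B} = (Y24, 297) ✓
C=i: rows 6, 10 → {A,B} takes values {(Y79, 305), (Y23, 302)} — violation
C=b: row 9 → {A,B} = (Y63, 294) ✓
Two rows agree on C but differ on AB, so C -> AB does not hold.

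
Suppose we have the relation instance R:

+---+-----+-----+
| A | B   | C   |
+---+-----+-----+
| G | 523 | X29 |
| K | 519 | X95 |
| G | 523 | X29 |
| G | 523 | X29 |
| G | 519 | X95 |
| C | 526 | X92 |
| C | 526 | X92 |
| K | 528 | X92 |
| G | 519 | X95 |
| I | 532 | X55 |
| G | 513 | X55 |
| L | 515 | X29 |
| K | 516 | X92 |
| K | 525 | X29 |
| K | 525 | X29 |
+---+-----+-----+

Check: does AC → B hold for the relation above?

No

(A=G, C=X29): 3 rows → B = 523, 523, 523 ✓
(A=K, C=X95): 1 row → B = 519 ✓
(A=G, C=X95): 2 rows → B = 519, 519 ✓
(A=C, C=X92): 2 rows → B = 526, 526 ✓
(A=K, C=X92): 2 rows → B takes values {528, 516} — violation
(A=I, C=X55): 1 row → B = 532 ✓
(A=G, C=X55): 1 row → B = 513 ✓
(A=L, C=X29): 1 row → B = 515 ✓
(A=K, C=X29): 2 rows → B = 525, 525 ✓
Two rows agree on AC but differ on B, so AC → B does not hold.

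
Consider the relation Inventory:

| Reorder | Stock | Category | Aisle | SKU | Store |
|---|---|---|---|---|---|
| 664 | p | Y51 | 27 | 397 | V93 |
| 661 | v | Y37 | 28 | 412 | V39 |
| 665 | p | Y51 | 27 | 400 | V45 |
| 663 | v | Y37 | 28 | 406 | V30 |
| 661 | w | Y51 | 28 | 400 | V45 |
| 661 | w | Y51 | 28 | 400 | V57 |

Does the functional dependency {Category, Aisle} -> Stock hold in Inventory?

Yes

(Category=Y51, Aisle=27): 2 rows → Stock = p, p ✓
(Category=Y37, Aisle=28): 2 rows → Stock = v, v ✓
(Category=Y51, Aisle=28): 2 rows → Stock = w, w ✓
Every {Category, Aisle} value is associated with a single Stock value, so {Category, Aisle} -> Stock holds.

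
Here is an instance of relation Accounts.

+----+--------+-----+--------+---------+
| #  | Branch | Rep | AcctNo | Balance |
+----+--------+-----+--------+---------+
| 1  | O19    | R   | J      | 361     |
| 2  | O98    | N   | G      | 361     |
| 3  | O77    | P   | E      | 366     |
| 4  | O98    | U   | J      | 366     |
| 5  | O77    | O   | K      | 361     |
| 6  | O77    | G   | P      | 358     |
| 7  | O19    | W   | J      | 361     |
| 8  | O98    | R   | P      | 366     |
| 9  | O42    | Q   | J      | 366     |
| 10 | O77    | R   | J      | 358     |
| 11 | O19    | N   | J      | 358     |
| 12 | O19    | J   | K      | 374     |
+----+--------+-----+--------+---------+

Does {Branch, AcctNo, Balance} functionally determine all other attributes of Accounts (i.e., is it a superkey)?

Rows 1 and 7 have the same {Branch, AcctNo, Balance} value (Branch=O19, AcctNo=J, Balance=361) but are distinct tuples, so {Branch, AcctNo, Balance} does not determine every attribute — not a superkey.

No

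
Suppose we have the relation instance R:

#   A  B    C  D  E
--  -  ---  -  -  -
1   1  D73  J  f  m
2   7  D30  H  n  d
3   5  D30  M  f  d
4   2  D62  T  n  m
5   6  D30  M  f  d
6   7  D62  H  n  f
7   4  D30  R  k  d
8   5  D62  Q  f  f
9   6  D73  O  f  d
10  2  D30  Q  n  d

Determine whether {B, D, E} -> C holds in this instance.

No

(B=D73, D=f, E=m): row 1 → C = J ✓
(B=D30, D=n, E=d): rows 2, 10 → C takes values {H, Q} — violation
(B=D30, D=f, E=d): rows 3, 5 → C = M, M ✓
(B=D62, D=n, E=m): row 4 → C = T ✓
(B=D62, D=n, E=f): row 6 → C = H ✓
(B=D30, D=k, E=d): row 7 → C = R ✓
(B=D62, D=f, E=f): row 8 → C = Q ✓
(B=D73, D=f, E=d): row 9 → C = O ✓
Two rows agree on {B, D, E} but differ on C, so {B, D, E} -> C does not hold.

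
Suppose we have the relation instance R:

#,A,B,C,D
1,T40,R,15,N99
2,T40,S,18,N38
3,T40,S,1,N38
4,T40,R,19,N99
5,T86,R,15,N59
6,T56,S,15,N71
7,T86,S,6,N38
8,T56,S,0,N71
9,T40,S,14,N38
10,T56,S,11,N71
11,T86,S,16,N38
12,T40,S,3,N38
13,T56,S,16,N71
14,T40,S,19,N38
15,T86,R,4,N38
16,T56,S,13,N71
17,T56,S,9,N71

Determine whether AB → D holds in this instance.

No

(A=T40, B=R): rows 1, 4 → D = N99, N99 ✓
(A=T40, B=S): rows 2, 3, 9, 12, 14 → D = N38, N38, N38, N38, N38 ✓
(A=T86, B=R): rows 5, 15 → D takes values {N59, N38} — violation
(A=T56, B=S): rows 6, 8, 10, 13, 16, 17 → D = N71, N71, N71, N71, N71, N71 ✓
(A=T86, B=S): rows 7, 11 → D = N38, N38 ✓
Two rows agree on AB but differ on D, so AB → D does not hold.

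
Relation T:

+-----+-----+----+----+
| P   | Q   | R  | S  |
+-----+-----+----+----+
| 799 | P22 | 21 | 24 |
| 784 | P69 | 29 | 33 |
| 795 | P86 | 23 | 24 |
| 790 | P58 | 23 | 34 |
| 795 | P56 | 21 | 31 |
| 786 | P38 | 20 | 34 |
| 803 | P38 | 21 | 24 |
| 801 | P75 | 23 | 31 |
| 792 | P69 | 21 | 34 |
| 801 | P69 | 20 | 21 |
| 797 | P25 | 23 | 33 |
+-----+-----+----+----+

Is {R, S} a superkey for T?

Two distinct rows share (R=21, S=24), so {R, S} does not determine every attribute — not a superkey.

No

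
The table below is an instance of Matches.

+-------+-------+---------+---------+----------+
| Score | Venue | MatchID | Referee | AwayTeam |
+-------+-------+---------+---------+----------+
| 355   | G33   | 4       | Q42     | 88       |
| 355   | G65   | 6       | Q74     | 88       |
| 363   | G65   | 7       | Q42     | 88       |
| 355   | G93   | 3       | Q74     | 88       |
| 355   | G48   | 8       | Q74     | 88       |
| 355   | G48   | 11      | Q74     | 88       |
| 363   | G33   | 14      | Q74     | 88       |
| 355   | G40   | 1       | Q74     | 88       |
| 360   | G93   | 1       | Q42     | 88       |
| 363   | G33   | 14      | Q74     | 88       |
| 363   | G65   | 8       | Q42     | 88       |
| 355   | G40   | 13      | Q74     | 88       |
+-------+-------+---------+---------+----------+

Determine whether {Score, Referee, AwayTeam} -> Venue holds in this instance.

(Score=355, Referee=Q42, AwayTeam=88): 1 row → Venue = G33 ✓
(Score=355, Referee=Q74, AwayTeam=88): 6 rows → Venue takes values {G65, G93, G48, G40} — violation
(Score=363, Referee=Q42, AwayTeam=88): 2 rows → Venue = G65, G65 ✓
(Score=363, Referee=Q74, AwayTeam=88): 2 rows → Venue = G33, G33 ✓
(Score=360, Referee=Q42, AwayTeam=88): 1 row → Venue = G93 ✓
Two rows agree on {Score, Referee, AwayTeam} but differ on Venue, so {Score, Referee, AwayTeam} -> Venue does not hold.

No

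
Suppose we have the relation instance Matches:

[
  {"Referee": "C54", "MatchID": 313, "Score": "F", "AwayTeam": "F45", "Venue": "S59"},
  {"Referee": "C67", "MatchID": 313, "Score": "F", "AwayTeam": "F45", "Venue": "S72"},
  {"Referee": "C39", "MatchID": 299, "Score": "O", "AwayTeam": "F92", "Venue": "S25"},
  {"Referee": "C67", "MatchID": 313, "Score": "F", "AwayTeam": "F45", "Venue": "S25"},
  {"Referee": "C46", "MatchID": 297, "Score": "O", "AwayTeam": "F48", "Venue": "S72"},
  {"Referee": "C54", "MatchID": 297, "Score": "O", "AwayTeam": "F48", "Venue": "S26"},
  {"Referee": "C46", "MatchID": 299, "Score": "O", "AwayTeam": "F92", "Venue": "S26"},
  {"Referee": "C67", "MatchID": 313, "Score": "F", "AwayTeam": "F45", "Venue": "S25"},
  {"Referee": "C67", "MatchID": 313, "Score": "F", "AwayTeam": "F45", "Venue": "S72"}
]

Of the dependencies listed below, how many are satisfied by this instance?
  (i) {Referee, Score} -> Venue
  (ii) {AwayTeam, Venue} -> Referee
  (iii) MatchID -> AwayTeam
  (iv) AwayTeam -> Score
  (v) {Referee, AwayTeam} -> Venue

(i) {Referee, Score} -> Venue: (Referee=C67, Score=F): 4 rows → Venue takes values {S72, S25} — violation; (Referee=C46, Score=O): 2 rows → Venue takes values {S72, S26} — violation — fails.
(ii) {AwayTeam, Venue} -> Referee: every LHS value maps to a single RHS value — holds.
(iii) MatchID -> AwayTeam: every LHS value maps to a single RHS value — holds.
(iv) AwayTeam -> Score: every LHS value maps to a single RHS value — holds.
(v) {Referee, AwayTeam} -> Venue: (Referee=C67, AwayTeam=F45): 4 rows → Venue takes values {S72, S25} — violation — fails.
3 of the 5 dependencies hold.

3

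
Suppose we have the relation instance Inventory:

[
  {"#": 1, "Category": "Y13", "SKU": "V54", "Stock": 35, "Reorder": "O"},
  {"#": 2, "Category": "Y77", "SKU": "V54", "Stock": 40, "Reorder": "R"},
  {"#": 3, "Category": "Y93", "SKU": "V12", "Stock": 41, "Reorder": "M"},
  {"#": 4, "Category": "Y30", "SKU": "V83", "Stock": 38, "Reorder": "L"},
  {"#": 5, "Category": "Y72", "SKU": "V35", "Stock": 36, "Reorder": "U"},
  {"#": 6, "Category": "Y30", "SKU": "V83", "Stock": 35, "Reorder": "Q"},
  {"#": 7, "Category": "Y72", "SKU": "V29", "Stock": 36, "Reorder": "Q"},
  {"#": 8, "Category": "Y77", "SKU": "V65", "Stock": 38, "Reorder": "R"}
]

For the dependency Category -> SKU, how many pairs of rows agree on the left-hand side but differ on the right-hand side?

2

Category=Y77: violating pairs (2,8) — 1 pair.
Category=Y30: all 2 rows agree on SKU — 0 pairs.
Category=Y72: violating pairs (5,7) — 1 pair.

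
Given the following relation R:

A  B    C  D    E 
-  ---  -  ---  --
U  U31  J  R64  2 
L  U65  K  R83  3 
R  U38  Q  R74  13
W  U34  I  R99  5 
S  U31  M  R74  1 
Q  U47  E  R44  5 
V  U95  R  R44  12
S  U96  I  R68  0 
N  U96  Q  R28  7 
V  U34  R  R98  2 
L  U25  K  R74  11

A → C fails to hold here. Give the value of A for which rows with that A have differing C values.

S

A=U: 1 row → C = J ✓
A=L: 2 rows → C = K, K ✓
A=R: 1 row → C = Q ✓
A=W: 1 row → C = I ✓
A=S: 2 rows → C takes values {M, I} — violation
A=Q: 1 row → C = E ✓
A=V: 2 rows → C = R, R ✓
A=N: 1 row → C = Q ✓
The only A value with inconsistent C is A=S.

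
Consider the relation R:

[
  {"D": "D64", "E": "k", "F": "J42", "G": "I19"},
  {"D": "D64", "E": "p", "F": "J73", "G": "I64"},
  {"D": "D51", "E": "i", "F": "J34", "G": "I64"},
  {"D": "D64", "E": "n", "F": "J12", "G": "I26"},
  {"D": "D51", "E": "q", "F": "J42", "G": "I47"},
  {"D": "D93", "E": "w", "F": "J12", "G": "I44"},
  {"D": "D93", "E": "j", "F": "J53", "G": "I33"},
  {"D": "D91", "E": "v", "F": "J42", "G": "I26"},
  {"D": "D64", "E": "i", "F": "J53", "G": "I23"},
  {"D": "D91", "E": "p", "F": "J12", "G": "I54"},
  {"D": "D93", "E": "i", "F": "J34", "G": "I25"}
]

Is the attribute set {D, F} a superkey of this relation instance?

All 11 rows have distinct {D, F} values, so {D, F} → (all attributes) holds and {D, F} is a superkey.

Yes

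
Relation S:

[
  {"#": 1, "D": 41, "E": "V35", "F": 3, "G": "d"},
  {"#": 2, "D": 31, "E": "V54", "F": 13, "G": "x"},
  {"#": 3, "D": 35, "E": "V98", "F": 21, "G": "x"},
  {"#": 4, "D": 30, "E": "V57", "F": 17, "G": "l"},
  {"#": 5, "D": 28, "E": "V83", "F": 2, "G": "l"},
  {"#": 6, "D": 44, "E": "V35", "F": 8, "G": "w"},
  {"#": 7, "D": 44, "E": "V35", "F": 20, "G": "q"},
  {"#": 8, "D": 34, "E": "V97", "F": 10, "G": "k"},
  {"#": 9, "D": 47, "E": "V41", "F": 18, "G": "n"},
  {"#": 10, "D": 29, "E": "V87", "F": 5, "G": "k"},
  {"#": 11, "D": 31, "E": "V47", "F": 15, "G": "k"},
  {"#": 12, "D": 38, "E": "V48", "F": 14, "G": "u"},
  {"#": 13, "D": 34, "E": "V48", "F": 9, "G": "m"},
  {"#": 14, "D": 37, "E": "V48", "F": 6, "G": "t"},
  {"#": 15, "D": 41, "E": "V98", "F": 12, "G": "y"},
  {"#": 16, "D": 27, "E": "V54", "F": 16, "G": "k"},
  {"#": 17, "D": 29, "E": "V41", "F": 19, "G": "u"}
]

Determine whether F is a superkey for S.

All 17 rows have distinct F values, so F → (all attributes) holds and F is a superkey.

Yes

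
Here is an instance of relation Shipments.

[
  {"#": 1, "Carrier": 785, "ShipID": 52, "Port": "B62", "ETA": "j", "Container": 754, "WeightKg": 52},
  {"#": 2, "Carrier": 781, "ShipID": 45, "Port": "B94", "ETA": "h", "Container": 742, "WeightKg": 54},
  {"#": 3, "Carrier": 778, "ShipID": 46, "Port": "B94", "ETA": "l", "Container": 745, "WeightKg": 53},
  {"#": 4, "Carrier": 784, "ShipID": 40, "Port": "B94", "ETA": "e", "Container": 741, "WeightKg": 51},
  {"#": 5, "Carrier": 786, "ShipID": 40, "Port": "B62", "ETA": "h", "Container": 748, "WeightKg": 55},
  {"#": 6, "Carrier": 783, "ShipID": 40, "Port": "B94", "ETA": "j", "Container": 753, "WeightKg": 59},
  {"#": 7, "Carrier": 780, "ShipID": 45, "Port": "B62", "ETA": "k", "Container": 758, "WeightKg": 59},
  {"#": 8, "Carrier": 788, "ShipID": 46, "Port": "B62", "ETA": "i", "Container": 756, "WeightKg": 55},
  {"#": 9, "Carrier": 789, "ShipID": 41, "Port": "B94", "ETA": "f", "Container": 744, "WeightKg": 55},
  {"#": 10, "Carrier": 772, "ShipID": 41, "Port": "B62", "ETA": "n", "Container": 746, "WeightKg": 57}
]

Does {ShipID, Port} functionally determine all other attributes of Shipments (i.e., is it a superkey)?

Rows 4 and 6 have the same {ShipID, Port} value (ShipID=40, Port=B94) but are distinct tuples, so {ShipID, Port} does not determine every attribute — not a superkey.

No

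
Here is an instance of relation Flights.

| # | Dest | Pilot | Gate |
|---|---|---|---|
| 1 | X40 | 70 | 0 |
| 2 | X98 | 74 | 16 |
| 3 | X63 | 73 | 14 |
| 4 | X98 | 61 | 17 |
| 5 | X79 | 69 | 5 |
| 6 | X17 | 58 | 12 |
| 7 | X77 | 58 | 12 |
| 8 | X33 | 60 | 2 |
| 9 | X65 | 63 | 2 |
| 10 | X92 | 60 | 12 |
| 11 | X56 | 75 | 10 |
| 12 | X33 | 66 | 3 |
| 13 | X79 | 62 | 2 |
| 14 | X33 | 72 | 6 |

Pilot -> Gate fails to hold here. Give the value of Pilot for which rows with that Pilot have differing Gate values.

Pilot=70: row 1 → Gate = 0 ✓
Pilot=74: row 2 → Gate = 16 ✓
Pilot=73: row 3 → Gate = 14 ✓
Pilot=61: row 4 → Gate = 17 ✓
Pilot=69: row 5 → Gate = 5 ✓
Pilot=58: rows 6, 7 → Gate = 12, 12 ✓
Pilot=60: rows 8, 10 → Gate takes values {2, 12} — violation
Pilot=63: row 9 → Gate = 2 ✓
Pilot=75: row 11 → Gate = 10 ✓
Pilot=66: row 12 → Gate = 3 ✓
Pilot=62: row 13 → Gate = 2 ✓
Pilot=72: row 14 → Gate = 6 ✓
The only Pilot value with inconsistent Gate is Pilot=60.

60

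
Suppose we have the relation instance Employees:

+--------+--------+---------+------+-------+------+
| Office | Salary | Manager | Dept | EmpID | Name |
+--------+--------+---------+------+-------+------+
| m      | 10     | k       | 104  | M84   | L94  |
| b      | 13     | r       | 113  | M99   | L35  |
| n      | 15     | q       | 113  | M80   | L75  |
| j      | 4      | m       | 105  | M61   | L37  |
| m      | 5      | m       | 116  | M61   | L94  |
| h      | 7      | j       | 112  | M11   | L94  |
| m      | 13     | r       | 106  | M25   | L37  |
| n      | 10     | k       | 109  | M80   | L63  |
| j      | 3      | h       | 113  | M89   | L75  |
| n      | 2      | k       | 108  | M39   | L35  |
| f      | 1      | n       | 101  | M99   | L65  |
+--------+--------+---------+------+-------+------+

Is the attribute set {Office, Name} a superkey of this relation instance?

Two distinct rows share (Office=m, Name=L94), so {Office, Name} does not determine every attribute — not a superkey.

No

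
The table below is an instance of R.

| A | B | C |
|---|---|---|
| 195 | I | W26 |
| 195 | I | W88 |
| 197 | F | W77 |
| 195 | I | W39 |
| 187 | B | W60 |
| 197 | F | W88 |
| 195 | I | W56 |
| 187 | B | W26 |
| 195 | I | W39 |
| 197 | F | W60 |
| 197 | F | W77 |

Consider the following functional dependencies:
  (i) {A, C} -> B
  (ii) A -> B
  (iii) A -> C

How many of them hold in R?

(i) {A, C} -> B: every LHS value maps to a single RHS value — holds.
(ii) A -> B: every LHS value maps to a single RHS value — holds.
(iii) A -> C: A=195: 5 rows → C takes values {W26, W88, W39, W56} — violation; A=197: 4 rows → C takes values {W77, W88, W60} — violation; A=187: 2 rows → C takes values {W60, W26} — violation — fails.
2 of the 3 dependencies hold.

2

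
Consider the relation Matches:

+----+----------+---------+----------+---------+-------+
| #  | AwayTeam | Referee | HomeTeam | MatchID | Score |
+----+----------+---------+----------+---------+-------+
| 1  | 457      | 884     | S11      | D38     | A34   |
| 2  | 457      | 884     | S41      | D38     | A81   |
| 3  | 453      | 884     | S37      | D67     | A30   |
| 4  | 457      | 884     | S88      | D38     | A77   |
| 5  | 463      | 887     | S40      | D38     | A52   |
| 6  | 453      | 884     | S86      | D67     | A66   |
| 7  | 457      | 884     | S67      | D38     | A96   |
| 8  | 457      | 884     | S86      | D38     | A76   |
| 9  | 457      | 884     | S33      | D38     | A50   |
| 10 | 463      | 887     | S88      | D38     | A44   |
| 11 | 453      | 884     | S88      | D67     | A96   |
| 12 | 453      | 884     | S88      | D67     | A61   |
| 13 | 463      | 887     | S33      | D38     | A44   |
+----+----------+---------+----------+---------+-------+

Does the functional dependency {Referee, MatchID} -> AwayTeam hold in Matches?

Yes

(Referee=884, MatchID=D38): rows 1, 2, 4, 7, 8, 9 → AwayTeam = 457, 457, 457, 457, 457, 457 ✓
(Referee=884, MatchID=D67): rows 3, 6, 11, 12 → AwayTeam = 453, 453, 453, 453 ✓
(Referee=887, MatchID=D38): rows 5, 10, 13 → AwayTeam = 463, 463, 463 ✓
Every {Referee, MatchID} value is associated with a single AwayTeam value, so {Referee, MatchID} -> AwayTeam holds.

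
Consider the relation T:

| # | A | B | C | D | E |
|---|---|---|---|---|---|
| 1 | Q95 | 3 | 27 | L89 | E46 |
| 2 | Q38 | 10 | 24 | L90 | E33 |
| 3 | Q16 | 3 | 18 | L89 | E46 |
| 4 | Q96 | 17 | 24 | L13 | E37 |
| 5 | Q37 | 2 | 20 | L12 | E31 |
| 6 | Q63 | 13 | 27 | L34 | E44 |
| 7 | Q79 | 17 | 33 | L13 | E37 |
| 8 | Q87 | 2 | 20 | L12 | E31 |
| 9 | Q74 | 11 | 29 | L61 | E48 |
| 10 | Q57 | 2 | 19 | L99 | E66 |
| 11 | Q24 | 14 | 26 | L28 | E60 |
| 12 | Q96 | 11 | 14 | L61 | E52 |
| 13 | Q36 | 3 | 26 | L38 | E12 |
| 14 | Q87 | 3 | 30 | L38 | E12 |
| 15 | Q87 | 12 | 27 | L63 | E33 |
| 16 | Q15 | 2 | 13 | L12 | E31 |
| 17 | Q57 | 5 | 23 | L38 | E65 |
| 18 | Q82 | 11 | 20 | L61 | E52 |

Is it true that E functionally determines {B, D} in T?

E=E46: rows 1, 3 → {B,D} = (3, L89), (3, L89) ✓
E=E33: rows 2, 15 → {B,D} takes values {(10, L90), (12, L63)} — violation
E=E37: rows 4, 7 → {B,D} = (17, L13), (17, L13) ✓
E=E31: rows 5, 8, 16 → {B,D} = (2, L12), (2, L12), (2, L12) ✓
E=E44: row 6 → {B,D} = (13, L34) ✓
E=E48: row 9 → {B,D} = (11, L61) ✓
E=E66: row 10 → {B,D} = (2, L99) ✓
E=E60: row 11 → {B,D} = (14, L28) ✓
E=E52: rows 12, 18 → {B,D} = (11, L61), (11, L61) ✓
E=E12: rows 13, 14 → {B,D} = (3, L38), (3, L38) ✓
E=E65: row 17 → {B,D} = (5, L38) ✓
Two rows agree on E but differ on {B, D}, so E → {B, D} does not hold.

No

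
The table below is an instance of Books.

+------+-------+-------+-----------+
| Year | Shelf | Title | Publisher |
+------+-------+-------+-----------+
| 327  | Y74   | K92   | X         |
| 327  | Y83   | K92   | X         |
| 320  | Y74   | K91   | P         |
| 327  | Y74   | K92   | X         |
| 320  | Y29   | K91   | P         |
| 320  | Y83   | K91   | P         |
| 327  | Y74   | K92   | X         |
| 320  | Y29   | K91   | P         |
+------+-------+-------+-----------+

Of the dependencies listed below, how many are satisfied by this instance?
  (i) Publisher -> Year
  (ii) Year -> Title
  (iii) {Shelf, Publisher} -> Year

3

(i) Publisher -> Year: every LHS value maps to a single RHS value — holds.
(ii) Year -> Title: every LHS value maps to a single RHS value — holds.
(iii) {Shelf, Publisher} -> Year: every LHS value maps to a single RHS value — holds.
3 of the 3 dependencies hold.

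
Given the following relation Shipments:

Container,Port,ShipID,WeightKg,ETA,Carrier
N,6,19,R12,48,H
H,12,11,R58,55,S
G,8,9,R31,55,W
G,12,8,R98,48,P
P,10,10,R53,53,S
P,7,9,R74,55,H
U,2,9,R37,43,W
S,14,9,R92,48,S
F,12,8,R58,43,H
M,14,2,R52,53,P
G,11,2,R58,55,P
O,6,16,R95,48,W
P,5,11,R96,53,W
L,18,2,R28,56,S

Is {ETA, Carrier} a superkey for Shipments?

Yes

All 14 rows have distinct {ETA, Carrier} values, so {ETA, Carrier} → (all attributes) holds and {ETA, Carrier} is a superkey.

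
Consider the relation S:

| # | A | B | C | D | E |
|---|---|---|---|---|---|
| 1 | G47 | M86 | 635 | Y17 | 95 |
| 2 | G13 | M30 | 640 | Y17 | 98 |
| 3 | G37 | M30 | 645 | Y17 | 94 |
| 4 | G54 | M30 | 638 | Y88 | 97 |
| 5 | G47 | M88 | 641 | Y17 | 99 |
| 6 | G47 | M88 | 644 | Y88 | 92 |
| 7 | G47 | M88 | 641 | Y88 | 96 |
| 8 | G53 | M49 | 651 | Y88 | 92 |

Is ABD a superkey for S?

Rows 6 and 7 have the same ABD value (A=G47, B=M88, D=Y88) but are distinct tuples, so ABD does not determine every attribute — not a superkey.

No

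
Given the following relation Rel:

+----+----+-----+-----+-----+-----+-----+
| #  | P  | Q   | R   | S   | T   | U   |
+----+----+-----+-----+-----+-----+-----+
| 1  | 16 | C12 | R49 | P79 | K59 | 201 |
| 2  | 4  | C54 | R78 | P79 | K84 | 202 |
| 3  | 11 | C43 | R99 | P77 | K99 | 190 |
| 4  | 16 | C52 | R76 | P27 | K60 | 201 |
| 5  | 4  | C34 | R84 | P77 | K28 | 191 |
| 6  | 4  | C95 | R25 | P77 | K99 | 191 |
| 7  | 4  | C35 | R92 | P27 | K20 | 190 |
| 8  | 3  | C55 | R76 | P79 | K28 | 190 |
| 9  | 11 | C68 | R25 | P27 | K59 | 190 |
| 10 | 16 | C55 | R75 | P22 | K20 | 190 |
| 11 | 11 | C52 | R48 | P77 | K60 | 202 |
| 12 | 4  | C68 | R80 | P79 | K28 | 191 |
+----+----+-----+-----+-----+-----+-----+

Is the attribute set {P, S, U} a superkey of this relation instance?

No

Rows 5 and 6 have the same {P, S, U} value (P=4, S=P77, U=191) but are distinct tuples, so {P, S, U} does not determine every attribute — not a superkey.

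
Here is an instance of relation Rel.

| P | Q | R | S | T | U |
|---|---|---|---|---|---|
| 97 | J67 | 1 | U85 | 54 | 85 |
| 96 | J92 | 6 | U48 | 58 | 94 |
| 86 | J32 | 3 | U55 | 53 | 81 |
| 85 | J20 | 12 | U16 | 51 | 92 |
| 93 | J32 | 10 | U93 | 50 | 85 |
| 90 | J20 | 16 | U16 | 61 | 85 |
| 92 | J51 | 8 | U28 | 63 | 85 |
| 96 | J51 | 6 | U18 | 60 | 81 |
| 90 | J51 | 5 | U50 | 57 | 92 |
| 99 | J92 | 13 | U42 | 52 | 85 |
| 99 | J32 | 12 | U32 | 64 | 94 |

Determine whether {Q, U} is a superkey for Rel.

Yes

All 11 rows have distinct {Q, U} values, so {Q, U} → (all attributes) holds and {Q, U} is a superkey.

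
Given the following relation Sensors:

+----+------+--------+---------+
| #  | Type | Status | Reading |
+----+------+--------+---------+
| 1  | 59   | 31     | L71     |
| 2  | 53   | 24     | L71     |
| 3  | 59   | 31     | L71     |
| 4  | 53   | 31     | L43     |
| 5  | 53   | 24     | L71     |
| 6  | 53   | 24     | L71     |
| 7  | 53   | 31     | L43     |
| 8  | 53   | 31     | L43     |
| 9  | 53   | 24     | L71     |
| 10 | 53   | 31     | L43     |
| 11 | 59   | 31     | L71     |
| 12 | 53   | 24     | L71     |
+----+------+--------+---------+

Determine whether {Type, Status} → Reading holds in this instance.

Yes

(Type=59, Status=31): rows 1, 3, 11 → Reading = L71, L71, L71 ✓
(Type=53, Status=24): rows 2, 5, 6, 9, 12 → Reading = L71, L71, L71, L71, L71 ✓
(Type=53, Status=31): rows 4, 7, 8, 10 → Reading = L43, L43, L43, L43 ✓
Every {Type, Status} value is associated with a single Reading value, so {Type, Status} → Reading holds.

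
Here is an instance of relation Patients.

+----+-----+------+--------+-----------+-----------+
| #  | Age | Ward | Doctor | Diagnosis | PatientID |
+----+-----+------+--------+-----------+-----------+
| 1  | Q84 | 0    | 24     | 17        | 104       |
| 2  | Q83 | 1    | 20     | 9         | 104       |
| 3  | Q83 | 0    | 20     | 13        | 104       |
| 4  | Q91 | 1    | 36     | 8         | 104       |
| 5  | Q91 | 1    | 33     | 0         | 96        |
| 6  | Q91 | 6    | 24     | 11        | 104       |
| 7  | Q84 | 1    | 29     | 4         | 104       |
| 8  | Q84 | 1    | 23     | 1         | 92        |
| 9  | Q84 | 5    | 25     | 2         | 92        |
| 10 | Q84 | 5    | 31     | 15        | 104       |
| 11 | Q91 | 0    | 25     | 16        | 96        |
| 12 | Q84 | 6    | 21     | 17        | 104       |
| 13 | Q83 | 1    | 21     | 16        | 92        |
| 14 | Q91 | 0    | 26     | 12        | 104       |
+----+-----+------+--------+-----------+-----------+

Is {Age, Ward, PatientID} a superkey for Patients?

All 14 rows have distinct {Age, Ward, PatientID} values, so {Age, Ward, PatientID} → (all attributes) holds and {Age, Ward, PatientID} is a superkey.

Yes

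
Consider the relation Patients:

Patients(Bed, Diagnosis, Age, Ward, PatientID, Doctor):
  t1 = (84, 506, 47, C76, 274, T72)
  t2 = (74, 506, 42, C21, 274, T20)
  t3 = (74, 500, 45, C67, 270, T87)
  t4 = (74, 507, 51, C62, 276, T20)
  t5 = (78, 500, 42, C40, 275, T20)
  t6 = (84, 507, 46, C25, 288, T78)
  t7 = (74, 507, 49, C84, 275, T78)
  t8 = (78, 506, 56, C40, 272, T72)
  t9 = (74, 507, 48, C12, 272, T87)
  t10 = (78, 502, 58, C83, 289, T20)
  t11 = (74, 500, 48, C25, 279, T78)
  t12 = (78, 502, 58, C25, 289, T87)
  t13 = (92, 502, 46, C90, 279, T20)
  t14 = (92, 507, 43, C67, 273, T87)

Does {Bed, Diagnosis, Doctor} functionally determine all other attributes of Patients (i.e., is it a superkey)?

All 14 rows have distinct {Bed, Diagnosis, Doctor} values, so {Bed, Diagnosis, Doctor} → (all attributes) holds and {Bed, Diagnosis, Doctor} is a superkey.

Yes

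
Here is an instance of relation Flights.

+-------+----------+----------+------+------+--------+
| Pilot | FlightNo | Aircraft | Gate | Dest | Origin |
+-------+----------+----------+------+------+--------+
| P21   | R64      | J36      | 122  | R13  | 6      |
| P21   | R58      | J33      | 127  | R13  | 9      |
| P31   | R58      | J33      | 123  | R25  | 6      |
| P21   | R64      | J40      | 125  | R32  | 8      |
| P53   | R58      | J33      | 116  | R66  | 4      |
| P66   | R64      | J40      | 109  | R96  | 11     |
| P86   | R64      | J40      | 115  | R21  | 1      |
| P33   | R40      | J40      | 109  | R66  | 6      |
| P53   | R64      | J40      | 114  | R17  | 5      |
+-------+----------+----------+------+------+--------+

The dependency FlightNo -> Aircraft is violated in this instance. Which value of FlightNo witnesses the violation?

FlightNo=R64: 5 rows → Aircraft takes values {J36, J40} — violation
FlightNo=R58: 3 rows → Aircraft = J33, J33, J33 ✓
FlightNo=R40: 1 row → Aircraft = J40 ✓
The only FlightNo value with inconsistent Aircraft is FlightNo=R64.

R64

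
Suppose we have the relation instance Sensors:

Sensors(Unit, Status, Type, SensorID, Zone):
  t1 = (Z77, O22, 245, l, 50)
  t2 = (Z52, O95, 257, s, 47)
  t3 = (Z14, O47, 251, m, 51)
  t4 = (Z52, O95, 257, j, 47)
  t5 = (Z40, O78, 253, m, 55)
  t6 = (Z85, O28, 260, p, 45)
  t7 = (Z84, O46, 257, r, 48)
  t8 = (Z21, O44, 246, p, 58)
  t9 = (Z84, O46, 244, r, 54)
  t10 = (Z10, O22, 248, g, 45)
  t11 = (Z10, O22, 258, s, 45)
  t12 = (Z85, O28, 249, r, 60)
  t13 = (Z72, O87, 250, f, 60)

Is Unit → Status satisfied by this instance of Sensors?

Yes

Unit=Z77: row 1 → Status = O22 ✓
Unit=Z52: rows 2, 4 → Status = O95, O95 ✓
Unit=Z14: row 3 → Status = O47 ✓
Unit=Z40: row 5 → Status = O78 ✓
Unit=Z85: rows 6, 12 → Status = O28, O28 ✓
Unit=Z84: rows 7, 9 → Status = O46, O46 ✓
Unit=Z21: row 8 → Status = O44 ✓
Unit=Z10: rows 10, 11 → Status = O22, O22 ✓
Unit=Z72: row 13 → Status = O87 ✓
Every Unit value is associated with a single Status value, so Unit → Status holds.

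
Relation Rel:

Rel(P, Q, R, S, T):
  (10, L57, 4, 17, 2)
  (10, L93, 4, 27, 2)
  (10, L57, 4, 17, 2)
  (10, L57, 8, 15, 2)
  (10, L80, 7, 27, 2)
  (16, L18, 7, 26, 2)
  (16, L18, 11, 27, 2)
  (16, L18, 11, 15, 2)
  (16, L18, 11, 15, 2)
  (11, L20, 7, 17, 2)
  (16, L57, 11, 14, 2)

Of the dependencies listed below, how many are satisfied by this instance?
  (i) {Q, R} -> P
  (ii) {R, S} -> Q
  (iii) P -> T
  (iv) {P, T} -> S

3

(i) {Q, R} -> P: every LHS value maps to a single RHS value — holds.
(ii) {R, S} -> Q: every LHS value maps to a single RHS value — holds.
(iii) P -> T: every LHS value maps to a single RHS value — holds.
(iv) {P, T} -> S: (P=10, T=2): 5 rows → S takes values {17, 27, 15} — violation; (P=16, T=2): 5 rows → S takes values {26, 27, 15, 14} — violation — fails.
3 of the 4 dependencies hold.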